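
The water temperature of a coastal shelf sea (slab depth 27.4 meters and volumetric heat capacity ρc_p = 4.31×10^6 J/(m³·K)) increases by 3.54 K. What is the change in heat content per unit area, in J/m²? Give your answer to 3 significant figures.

Areal heat capacity C = ρc_p × D = 4.31×10^6 × 27.4 = 1.18×10^8 J/(m²·K).
ΔQ = C ΔT = 1.18×10^8 × 3.54 = 4.18×10^8 J/m².

4.18×10^8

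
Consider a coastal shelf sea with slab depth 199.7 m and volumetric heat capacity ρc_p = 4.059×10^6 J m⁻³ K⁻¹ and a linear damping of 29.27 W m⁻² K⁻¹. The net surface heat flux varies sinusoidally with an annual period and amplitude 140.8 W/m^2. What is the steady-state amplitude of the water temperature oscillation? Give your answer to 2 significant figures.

Areal heat capacity C = ρc_p × D = 4.059×10^6 × 199.7 = 8.11×10^8 J/(m²·K).
Angular frequency ω = 2π / T = 2π / 3.15×10^7 s = 1.99×10^-7 s⁻¹.
√((Cω)² + λ²) = √((161)² + 29.27²) = 164 W/(m²·K).
Amplitude A = F₀ / √((Cω)²+λ²) = 140.8 / 164 = 0.858 K.

0.86 K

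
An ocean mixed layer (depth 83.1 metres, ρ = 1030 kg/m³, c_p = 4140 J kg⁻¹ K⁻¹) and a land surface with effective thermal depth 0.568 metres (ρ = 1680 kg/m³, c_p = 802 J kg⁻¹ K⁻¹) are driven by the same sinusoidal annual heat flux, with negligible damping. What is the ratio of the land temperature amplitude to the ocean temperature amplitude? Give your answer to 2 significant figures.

C_ocean = 1030 × 4140 × 83.1 = 3.54×10^8 J/(m²·K).
C_land = 1680 × 802 × 0.568 = 7.65×10^5 J/(m²·K).
Undamped amplitude ∝ 1/C, so A_land/A_ocean = C_ocean/C_land = 463.

460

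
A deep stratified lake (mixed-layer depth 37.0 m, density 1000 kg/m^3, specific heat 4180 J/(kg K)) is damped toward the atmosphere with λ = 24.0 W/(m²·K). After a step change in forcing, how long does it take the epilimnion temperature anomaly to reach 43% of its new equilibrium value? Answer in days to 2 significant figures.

Areal heat capacity C = ρ c_p D = 1000 × 4180 × 37.0 = 1.55×10^8 J/(m^2 K).
τ = C / λ = 1.55×10^8 / 24.0 = 6.44×10^6 s.
Fraction reached: 1 − e^(−t/τ) = 0.43 ⇒ t = −τ ln(1 − 0.43) = τ × 0.562.
t = 3.62×10^6 s = 41.9 days.

42 days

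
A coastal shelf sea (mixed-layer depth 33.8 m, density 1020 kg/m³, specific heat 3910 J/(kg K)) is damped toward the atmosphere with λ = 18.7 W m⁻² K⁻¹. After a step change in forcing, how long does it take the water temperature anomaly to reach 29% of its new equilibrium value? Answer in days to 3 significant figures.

28.6 days

Areal heat capacity C = ρ c_p D = 1020 × 3910 × 33.8 = 1.35×10^8 J m⁻² K⁻¹.
τ = C / λ = 1.35×10^8 / 18.7 = 7.21×10^6 s.
Fraction reached: 1 − e^(−t/τ) = 0.29 ⇒ t = −τ ln(1 − 0.29) = τ × 0.342.
t = 2.47×10^6 s = 28.6 days.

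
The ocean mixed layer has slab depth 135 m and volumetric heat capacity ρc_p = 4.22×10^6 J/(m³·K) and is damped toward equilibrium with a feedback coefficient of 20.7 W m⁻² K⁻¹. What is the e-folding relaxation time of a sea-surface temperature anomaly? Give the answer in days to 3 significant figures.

319 days

Areal heat capacity C = ρc_p × D = 4.22×10^6 × 135 = 5.70×10^8 J m⁻² K⁻¹.
Relaxation time τ = C / λ = 5.70×10^8 / 20.7 = 2.75×10^7 s.
In days: 2.75×10^7 s / (86400 s/day) = 319 days.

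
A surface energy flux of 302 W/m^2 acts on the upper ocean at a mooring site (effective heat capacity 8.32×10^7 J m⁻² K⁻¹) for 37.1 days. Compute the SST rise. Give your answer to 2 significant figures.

Areal heat capacity C = 8.32×10^7 J m⁻² K⁻¹ (given).
Net heat input Q = F Δt = 302 × (37.1 days × 86400 s/day) = 9.68×10^8 J/m².
ΔT = Q / C = 9.68×10^8 / 8.32×10^7 = 11.6 K.

12 K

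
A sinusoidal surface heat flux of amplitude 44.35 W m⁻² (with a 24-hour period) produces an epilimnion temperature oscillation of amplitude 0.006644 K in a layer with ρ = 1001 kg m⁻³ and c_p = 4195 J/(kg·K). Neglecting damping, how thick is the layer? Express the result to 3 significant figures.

ω = 2π / 86400 s = 7.27×10^-5 s⁻¹.
Required C = F₀ / (A ω) = 44.35 / (0.006644 × 7.27×10^-5) = 9.18×10^7 J/(m²·K).
D = C / (ρ c_p) = 9.18×10^7 / (1001 × 4195) = 21.9 m.

21.9 m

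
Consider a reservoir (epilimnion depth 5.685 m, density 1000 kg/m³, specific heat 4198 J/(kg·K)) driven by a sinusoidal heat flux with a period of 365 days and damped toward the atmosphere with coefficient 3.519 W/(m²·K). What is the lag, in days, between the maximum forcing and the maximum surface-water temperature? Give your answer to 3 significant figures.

Areal heat capacity C = ρ c_p D = 1000 × 4198 × 5.685 = 2.39×10^7 J m⁻² K⁻¹.
ω = 2π / 3.15×10^7 s = 1.99×10^-7 s⁻¹.
Phase lag φ = arctan(Cω/λ) = arctan(4.75/3.519) = 0.934 rad.
Time lag = φ / ω = 0.934 / 1.99×10^-7 = 4.69×10^6 s = 54.2 days.

54.2 days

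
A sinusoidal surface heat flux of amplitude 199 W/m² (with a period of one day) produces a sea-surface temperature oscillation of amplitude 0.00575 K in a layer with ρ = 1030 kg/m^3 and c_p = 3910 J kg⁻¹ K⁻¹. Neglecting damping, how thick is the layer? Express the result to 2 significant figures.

120 m

ω = 2π / 86400 s = 7.27×10^-5 s⁻¹.
Required C = F₀ / (A ω) = 199 / (0.00575 × 7.27×10^-5) = 4.76×10^8 J/(m²·K).
D = C / (ρ c_p) = 4.76×10^8 / (1030 × 3910) = 118 m.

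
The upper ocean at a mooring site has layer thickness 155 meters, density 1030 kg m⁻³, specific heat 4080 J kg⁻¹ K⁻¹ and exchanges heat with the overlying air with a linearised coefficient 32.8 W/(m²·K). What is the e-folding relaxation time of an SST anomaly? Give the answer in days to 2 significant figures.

230 days

Areal heat capacity C = ρ c_p D = 1030 × 4080 × 155 = 6.51×10^8 J/(m^2 K).
Relaxation time τ = C / λ = 6.51×10^8 / 32.8 = 1.99×10^7 s.
In days: 1.99×10^7 s / (86400 s/day) = 230 days.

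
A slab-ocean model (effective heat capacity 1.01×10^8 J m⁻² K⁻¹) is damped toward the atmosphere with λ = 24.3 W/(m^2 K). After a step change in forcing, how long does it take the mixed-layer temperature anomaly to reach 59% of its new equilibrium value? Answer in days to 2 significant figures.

43 days

Areal heat capacity C = 1.01×10^8 J m⁻² K⁻¹ (given).
τ = C / λ = 1.01×10^8 / 24.3 = 4.16×10^6 s.
Fraction reached: 1 − e^(−t/τ) = 0.59 ⇒ t = −τ ln(1 − 0.59) = τ × 0.892.
t = 3.71×10^6 s = 42.9 days.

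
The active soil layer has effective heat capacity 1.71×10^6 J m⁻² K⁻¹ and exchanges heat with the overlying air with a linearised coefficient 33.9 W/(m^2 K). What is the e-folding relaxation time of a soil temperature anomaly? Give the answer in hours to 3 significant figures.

14.0 hours

Areal heat capacity C = 1.71×10^6 J m⁻² K⁻¹ (given).
Relaxation time τ = C / λ = 1.71×10^6 / 33.9 = 50400 s.
In hours: 50400 s / (3600 s/hour) = 14.0 hours.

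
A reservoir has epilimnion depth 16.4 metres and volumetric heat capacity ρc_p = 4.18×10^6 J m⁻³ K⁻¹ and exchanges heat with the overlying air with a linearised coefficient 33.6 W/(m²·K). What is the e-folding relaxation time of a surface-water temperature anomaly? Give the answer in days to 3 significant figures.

Areal heat capacity C = ρc_p × D = 4.18×10^6 × 16.4 = 6.86×10^7 J/(m²·K).
Relaxation time τ = C / λ = 6.86×10^7 / 33.6 = 2.04×10^6 s.
In days: 2.04×10^6 s / (86400 s/day) = 23.6 days.

23.6 days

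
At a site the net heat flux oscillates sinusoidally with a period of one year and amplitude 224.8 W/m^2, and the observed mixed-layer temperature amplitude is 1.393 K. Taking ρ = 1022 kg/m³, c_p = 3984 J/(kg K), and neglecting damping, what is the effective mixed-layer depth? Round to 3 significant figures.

199 m

ω = 2π / 3.15×10^7 s = 1.99×10^-7 s⁻¹.
Required C = F₀ / (A ω) = 224.8 / (1.393 × 1.99×10^-7) = 8.10×10^8 J/(m²·K).
D = C / (ρ c_p) = 8.10×10^8 / (1022 × 3984) = 199 m.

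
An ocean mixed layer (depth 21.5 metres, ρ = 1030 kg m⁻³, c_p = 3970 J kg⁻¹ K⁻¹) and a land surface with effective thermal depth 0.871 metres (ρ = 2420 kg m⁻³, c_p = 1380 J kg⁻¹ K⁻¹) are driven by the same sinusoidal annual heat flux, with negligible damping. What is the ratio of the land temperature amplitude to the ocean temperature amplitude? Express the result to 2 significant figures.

C_ocean = 1030 × 3970 × 21.5 = 8.79×10^7 J/(m²·K).
C_land = 2420 × 1380 × 0.871 = 2.91×10^6 J/(m²·K).
Undamped amplitude ∝ 1/C, so A_land/A_ocean = C_ocean/C_land = 30.2.

30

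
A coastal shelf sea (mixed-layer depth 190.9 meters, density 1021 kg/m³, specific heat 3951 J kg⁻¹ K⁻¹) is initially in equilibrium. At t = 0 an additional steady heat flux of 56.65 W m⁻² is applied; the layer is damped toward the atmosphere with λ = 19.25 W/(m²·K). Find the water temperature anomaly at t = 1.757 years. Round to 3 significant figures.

2.21 K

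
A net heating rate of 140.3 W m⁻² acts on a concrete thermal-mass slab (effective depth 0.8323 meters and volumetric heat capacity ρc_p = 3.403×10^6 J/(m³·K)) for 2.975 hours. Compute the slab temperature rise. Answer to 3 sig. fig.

0.531 K

Areal heat capacity C = ρc_p × D = 3.403×10^6 × 0.8323 = 2.83×10^6 J/(m^2 K).
Net heat input Q = F Δt = 140.3 × (2.975 hours × 3600 s/hour) = 1.50×10^6 J/m².
ΔT = Q / C = 1.50×10^6 / 2.83×10^6 = 0.531 K.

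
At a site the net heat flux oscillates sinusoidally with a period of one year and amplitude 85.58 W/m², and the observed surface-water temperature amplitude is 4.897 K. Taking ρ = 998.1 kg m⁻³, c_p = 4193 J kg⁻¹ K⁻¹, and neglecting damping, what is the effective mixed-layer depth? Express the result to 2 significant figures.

ω = 2π / 3.15×10^7 s = 1.99×10^-7 s⁻¹.
Required C = F₀ / (A ω) = 85.58 / (4.897 × 1.99×10^-7) = 8.77×10^7 J/(m²·K).
D = C / (ρ c_p) = 8.77×10^7 / (998.1 × 4193) = 21.0 m.

21 m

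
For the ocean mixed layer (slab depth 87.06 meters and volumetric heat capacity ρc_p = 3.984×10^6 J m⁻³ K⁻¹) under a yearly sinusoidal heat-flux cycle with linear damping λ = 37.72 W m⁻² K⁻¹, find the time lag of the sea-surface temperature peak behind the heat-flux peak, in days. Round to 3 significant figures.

Areal heat capacity C = ρc_p × D = 3.984×10^6 × 87.06 = 3.47×10^8 J m⁻² K⁻¹.
ω = 2π / 3.15×10^7 s = 1.99×10^-7 s⁻¹.
Phase lag φ = arctan(Cω/λ) = arctan(69.1/37.72) = 1.07 rad.
Time lag = φ / ω = 1.07 / 1.99×10^-7 = 5.38×10^6 s = 62.2 days.

62.2 days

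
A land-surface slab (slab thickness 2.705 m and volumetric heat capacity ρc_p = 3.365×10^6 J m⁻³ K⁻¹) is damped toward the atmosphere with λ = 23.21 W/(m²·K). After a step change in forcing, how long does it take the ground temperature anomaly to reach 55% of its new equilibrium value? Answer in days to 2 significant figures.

3.6 days

Areal heat capacity C = ρc_p × D = 3.365×10^6 × 2.705 = 9.10×10^6 J/(m^2 K).
τ = C / λ = 9.10×10^6 / 23.21 = 3.92×10^5 s.
Fraction reached: 1 − e^(−t/τ) = 0.55 ⇒ t = −τ ln(1 − 0.55) = τ × 0.799.
t = 3.13×10^5 s = 3.62 days.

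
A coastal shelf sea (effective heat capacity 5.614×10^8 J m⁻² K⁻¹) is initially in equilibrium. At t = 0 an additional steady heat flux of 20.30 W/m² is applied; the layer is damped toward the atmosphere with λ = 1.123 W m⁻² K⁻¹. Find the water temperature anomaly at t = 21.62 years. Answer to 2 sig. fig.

13 K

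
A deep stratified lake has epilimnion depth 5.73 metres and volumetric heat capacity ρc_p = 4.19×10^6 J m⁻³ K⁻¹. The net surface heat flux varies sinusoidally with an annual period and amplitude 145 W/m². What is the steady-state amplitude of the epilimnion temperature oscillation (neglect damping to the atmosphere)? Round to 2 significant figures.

30 K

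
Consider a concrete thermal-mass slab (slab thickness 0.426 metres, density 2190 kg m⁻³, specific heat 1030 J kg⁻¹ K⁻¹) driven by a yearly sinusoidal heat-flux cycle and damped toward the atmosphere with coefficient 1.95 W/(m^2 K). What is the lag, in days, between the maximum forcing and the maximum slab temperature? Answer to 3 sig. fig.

5.69 days

Areal heat capacity C = ρ c_p D = 2190 × 1030 × 0.426 = 9.61×10^5 J/(m^2 K).
ω = 2π / 3.15×10^7 s = 1.99×10^-7 s⁻¹.
Phase lag φ = arctan(Cω/λ) = arctan(0.191/1.95) = 0.0979 rad.
Time lag = φ / ω = 0.0979 / 1.99×10^-7 = 4.91×10^5 s = 5.69 days.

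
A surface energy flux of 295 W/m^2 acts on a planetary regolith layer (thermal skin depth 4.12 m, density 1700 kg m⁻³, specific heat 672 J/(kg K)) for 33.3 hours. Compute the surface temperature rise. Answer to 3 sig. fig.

7.51 K

Areal heat capacity C = ρ c_p D = 1700 × 672 × 4.12 = 4.71×10^6 J/(m²·K).
Net heat input Q = F Δt = 295 × (33.3 hours × 3600 s/hour) = 3.54×10^7 J/m².
ΔT = Q / C = 3.54×10^7 / 4.71×10^6 = 7.51 K.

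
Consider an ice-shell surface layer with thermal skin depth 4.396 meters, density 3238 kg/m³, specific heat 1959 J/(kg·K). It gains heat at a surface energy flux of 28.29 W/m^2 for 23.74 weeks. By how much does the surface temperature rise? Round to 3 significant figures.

14.6 K

Areal heat capacity C = ρ c_p D = 3238 × 1959 × 4.396 = 2.79×10^7 J m⁻² K⁻¹.
Net heat input Q = F Δt = 28.29 × (23.74 weeks × 6.048×10^5 s/week) = 4.06×10^8 J/m².
ΔT = Q / C = 4.06×10^8 / 2.79×10^7 = 14.6 K.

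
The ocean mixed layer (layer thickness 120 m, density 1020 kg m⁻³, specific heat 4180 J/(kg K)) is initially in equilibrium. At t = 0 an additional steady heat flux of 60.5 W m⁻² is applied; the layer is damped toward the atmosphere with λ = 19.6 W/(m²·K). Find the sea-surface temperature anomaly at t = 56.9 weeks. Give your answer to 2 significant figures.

2.3 K

Areal heat capacity C = ρ c_p D = 1020 × 4180 × 120 = 5.12×10^8 J/(m^2 K).
τ = C / λ = 5.12×10^8 / 19.6 = 2.61×10^7 s.
Equilibrium anomaly ΔT_eq = F / λ = 60.5 / 19.6 = 3.09 K.
t = 56.9 weeks = 3.44×10^7 s, so t/τ = 1.32.
ΔT(t) = ΔT_eq (1 − e^(−t/τ)) = 3.09 × (1 − e^−1.32) = 2.26 K.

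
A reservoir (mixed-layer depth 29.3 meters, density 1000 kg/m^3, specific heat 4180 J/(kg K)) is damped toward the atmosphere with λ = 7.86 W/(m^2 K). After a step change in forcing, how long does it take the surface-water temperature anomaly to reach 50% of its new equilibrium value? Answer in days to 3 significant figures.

125 days

Areal heat capacity C = ρ c_p D = 1000 × 4180 × 29.3 = 1.22×10^8 J/(m²·K).
τ = C / λ = 1.22×10^8 / 7.86 = 1.56×10^7 s.
Fraction reached: 1 − e^(−t/τ) = 0.50 ⇒ t = −τ ln(1 − 0.50) = τ × 0.693.
t = 1.08×10^7 s = 125 days.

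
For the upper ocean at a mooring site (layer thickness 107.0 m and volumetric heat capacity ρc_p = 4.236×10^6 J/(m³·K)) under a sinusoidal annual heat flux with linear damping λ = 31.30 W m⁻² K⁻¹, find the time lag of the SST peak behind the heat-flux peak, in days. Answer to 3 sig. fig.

71.9 days

Areal heat capacity C = ρc_p × D = 4.236×10^6 × 107.0 = 4.53×10^8 J/(m^2 K).
ω = 2π / 3.15×10^7 s = 1.99×10^-7 s⁻¹.
Phase lag φ = arctan(Cω/λ) = arctan(90.3/31.30) = 1.24 rad.
Time lag = φ / ω = 1.24 / 1.99×10^-7 = 6.21×10^6 s = 71.9 days.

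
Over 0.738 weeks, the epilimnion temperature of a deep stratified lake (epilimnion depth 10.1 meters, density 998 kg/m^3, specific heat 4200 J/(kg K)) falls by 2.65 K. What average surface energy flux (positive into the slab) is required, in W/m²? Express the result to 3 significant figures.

Areal heat capacity C = ρ c_p D = 998 × 4200 × 10.1 = 4.23×10^7 J/(m²·K).
Required heat per unit area: Q = C ΔT = 4.23×10^7 × -2.65 = -1.12×10^8 J/m².
Flux F = Q / Δt = -1.12×10^8 / 4.46×10^5 s = -251 W/m².

-251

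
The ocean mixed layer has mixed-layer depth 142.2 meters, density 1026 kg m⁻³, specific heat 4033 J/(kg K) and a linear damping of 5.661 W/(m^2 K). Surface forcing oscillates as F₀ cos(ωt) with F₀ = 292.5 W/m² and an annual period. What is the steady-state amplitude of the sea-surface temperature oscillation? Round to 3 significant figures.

Areal heat capacity C = ρ c_p D = 1026 × 4033 × 142.2 = 5.88×10^8 J/(m^2 K).
Angular frequency ω = 2π / T = 2π / 3.15×10^7 s = 1.99×10^-7 s⁻¹.
√((Cω)² + λ²) = √((117)² + 5.661²) = 117 W/(m²·K).
Amplitude A = F₀ / √((Cω)²+λ²) = 292.5 / 117 = 2.49 K.

2.49 K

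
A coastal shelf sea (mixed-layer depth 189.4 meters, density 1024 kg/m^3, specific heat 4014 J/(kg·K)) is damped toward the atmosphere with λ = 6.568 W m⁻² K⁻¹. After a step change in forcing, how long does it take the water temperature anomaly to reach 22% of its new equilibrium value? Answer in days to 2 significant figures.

Areal heat capacity C = ρ c_p D = 1024 × 4014 × 189.4 = 7.78×10^8 J m⁻² K⁻¹.
τ = C / λ = 7.78×10^8 / 6.568 = 1.19×10^8 s.
Fraction reached: 1 − e^(−t/τ) = 0.22 ⇒ t = −τ ln(1 − 0.22) = τ × 0.248.
t = 2.94×10^7 s = 341 days.

340 days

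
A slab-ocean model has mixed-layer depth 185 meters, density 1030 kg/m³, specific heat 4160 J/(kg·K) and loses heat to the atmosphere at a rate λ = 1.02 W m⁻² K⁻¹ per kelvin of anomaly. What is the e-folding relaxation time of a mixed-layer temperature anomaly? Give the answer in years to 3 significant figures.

Areal heat capacity C = ρ c_p D = 1030 × 4160 × 185 = 7.93×10^8 J/(m^2 K).
Relaxation time τ = C / λ = 7.93×10^8 / 1.02 = 7.77×10^8 s.
In years: 7.77×10^8 s / (3.156×10^7 s/year) = 24.6 years.

24.6 years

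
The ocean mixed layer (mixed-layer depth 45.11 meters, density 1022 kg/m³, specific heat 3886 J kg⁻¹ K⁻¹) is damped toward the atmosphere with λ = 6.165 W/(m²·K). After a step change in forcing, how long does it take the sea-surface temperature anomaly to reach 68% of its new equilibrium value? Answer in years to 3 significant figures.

1.05 years

Areal heat capacity C = ρ c_p D = 1022 × 3886 × 45.11 = 1.79×10^8 J m⁻² K⁻¹.
τ = C / λ = 1.79×10^8 / 6.165 = 2.91×10^7 s.
Fraction reached: 1 − e^(−t/τ) = 0.68 ⇒ t = −τ ln(1 − 0.68) = τ × 1.14.
t = 3.31×10^7 s = 1.05 years.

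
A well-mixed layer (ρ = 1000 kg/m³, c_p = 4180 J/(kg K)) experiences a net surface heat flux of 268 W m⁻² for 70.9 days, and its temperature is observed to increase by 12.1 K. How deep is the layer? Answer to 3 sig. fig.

Heat input Q = F Δt = 268 × 6.13×10^6 s = 1.64×10^9 J/m².
Required areal heat capacity C = Q / ΔT = 1.36×10^8 J/(m²·K).
Depth D = C / (ρ c_p) = 1.36×10^8 / (1000 × 4180) = 32.5 m.

32.5 m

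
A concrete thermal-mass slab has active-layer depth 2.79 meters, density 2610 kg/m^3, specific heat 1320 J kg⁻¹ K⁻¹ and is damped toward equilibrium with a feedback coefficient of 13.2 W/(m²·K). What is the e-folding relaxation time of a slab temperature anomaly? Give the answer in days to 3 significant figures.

Areal heat capacity C = ρ c_p D = 2610 × 1320 × 2.79 = 9.61×10^6 J/(m²·K).
Relaxation time τ = C / λ = 9.61×10^6 / 13.2 = 7.28×10^5 s.
In days: 7.28×10^5 s / (86400 s/day) = 8.43 days.

8.43 days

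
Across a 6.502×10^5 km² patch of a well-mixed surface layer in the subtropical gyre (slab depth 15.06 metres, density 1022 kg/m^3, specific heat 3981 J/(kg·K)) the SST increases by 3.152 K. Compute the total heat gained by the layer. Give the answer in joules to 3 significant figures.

1.26×10^20 J

Areal heat capacity C = ρ c_p D = 1022 × 3981 × 15.06 = 6.13×10^7 J m⁻² K⁻¹.
Heat per unit area: q = C ΔT = 6.13×10^7 × 3.152 = 1.93×10^8 J/m².
Total heat: Q = q × A = 1.93×10^8 × (6.502×10^5 × 10⁶ m²) = 1.26×10^20 J.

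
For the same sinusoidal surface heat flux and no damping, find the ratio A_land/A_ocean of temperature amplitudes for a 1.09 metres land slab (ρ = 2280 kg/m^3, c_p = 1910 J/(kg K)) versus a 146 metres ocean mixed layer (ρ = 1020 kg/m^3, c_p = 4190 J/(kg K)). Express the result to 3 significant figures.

131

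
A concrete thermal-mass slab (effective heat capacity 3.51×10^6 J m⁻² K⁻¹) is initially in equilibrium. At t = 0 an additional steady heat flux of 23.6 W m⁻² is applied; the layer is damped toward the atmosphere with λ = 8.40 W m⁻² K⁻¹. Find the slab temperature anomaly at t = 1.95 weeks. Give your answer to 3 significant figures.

2.64 K

Areal heat capacity C = 3.51×10^6 J m⁻² K⁻¹ (given).
τ = C / λ = 3.51×10^6 / 8.40 = 4.18×10^5 s.
Equilibrium anomaly ΔT_eq = F / λ = 23.6 / 8.40 = 2.81 K.
t = 1.95 weeks = 1.18×10^6 s, so t/τ = 2.82.
ΔT(t) = ΔT_eq (1 − e^(−t/τ)) = 2.81 × (1 − e^−2.82) = 2.64 K.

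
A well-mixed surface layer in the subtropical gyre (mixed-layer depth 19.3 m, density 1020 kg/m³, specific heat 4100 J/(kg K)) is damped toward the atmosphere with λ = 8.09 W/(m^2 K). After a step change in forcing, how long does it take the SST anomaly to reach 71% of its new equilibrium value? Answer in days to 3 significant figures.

143 days

Areal heat capacity C = ρ c_p D = 1020 × 4100 × 19.3 = 8.07×10^7 J/(m²·K).
τ = C / λ = 8.07×10^7 / 8.09 = 9.98×10^6 s.
Fraction reached: 1 − e^(−t/τ) = 0.71 ⇒ t = −τ ln(1 − 0.71) = τ × 1.24.
t = 1.24×10^7 s = 143 days.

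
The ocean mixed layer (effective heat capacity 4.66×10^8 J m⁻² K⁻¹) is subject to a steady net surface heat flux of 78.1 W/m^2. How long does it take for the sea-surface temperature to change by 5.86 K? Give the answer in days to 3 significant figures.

405 days

Areal heat capacity C = 4.66×10^8 J m⁻² K⁻¹ (given).
Time required: Δt = C ΔT / F = 4.66×10^8 × 5.86 / 78.1 = 3.50×10^7 s.
In days: 3.50×10^7 s / (86400 s/day) = 405 days.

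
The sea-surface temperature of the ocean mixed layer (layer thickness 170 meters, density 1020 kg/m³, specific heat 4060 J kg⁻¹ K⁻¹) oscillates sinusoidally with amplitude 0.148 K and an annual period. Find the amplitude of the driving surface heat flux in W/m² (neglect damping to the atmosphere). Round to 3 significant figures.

20.8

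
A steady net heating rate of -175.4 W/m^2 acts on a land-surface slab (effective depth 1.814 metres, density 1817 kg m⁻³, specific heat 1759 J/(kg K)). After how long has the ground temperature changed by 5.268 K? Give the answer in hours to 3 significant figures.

48.4 hours

Areal heat capacity C = ρ c_p D = 1817 × 1759 × 1.814 = 5.80×10^6 J/(m²·K).
Time required: Δt = C ΔT / F = 5.80×10^6 × -5.268 / -175.4 = 1.74×10^5 s.
In hours: 1.74×10^5 s / (3600 s/hour) = 48.4 hours.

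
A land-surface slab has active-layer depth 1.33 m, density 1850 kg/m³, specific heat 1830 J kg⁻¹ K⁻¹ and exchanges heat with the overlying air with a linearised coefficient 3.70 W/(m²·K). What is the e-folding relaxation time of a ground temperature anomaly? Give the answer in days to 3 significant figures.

14.1 days

Areal heat capacity C = ρ c_p D = 1850 × 1830 × 1.33 = 4.50×10^6 J m⁻² K⁻¹.
Relaxation time τ = C / λ = 4.50×10^6 / 3.70 = 1.22×10^6 s.
In days: 1.22×10^6 s / (86400 s/day) = 14.1 days.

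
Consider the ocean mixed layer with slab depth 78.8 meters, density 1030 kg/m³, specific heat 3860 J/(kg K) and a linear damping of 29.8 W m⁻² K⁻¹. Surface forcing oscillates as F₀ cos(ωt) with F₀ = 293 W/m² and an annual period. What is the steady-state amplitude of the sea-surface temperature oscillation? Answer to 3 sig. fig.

4.24 K

Areal heat capacity C = ρ c_p D = 1030 × 3860 × 78.8 = 3.13×10^8 J/(m^2 K).
Angular frequency ω = 2π / T = 2π / 3.15×10^7 s = 1.99×10^-7 s⁻¹.
√((Cω)² + λ²) = √((62.4)² + 29.8²) = 69.2 W/(m²·K).
Amplitude A = F₀ / √((Cω)²+λ²) = 293 / 69.2 = 4.24 K.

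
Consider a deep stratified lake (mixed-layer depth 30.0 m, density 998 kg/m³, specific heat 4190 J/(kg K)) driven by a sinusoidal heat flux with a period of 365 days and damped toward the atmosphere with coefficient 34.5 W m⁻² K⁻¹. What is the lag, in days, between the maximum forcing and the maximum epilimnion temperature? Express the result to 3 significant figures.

36.4 days

Areal heat capacity C = ρ c_p D = 998 × 4190 × 30.0 = 1.25×10^8 J m⁻² K⁻¹.
ω = 2π / 3.15×10^7 s = 1.99×10^-7 s⁻¹.
Phase lag φ = arctan(Cω/λ) = arctan(25.0/34.5) = 0.627 rad.
Time lag = φ / ω = 0.627 / 1.99×10^-7 = 3.15×10^6 s = 36.4 days.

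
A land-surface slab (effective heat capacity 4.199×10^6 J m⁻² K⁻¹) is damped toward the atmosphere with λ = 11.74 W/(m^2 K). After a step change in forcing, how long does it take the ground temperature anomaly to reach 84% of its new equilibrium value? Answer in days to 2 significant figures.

Areal heat capacity C = 4.199×10^6 J m⁻² K⁻¹ (given).
τ = C / λ = 4.20×10^6 / 11.74 = 3.58×10^5 s.
Fraction reached: 1 − e^(−t/τ) = 0.84 ⇒ t = −τ ln(1 − 0.84) = τ × 1.83.
t = 6.55×10^5 s = 7.59 days.

7.6 days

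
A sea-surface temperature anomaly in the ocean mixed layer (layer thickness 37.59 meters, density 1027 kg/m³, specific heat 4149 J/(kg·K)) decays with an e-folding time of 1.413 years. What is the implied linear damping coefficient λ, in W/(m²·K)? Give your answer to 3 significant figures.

Areal heat capacity C = ρ c_p D = 1027 × 4149 × 37.59 = 1.60×10^8 J/(m^2 K).
τ = 1.413 years = 4.46×10^7 s.
λ = C / τ = 1.60×10^8 / 4.46×10^7 = 3.59 W/(m²·K).

3.59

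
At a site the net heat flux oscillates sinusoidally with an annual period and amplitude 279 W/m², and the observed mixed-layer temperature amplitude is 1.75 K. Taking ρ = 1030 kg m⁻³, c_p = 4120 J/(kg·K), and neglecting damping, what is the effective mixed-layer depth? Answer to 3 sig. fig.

ω = 2π / 3.15×10^7 s = 1.99×10^-7 s⁻¹.
Required C = F₀ / (A ω) = 279 / (1.75 × 1.99×10^-7) = 8.00×10^8 J/(m²·K).
D = C / (ρ c_p) = 8.00×10^8 / (1030 × 4120) = 189 m.

189 m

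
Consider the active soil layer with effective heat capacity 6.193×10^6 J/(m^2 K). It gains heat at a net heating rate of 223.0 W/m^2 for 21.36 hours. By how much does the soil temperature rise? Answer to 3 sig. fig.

Areal heat capacity C = 6.193×10^6 J/(m^2 K) (given).
Net heat input Q = F Δt = 223.0 × (21.36 hours × 3600 s/hour) = 1.71×10^7 J/m².
ΔT = Q / C = 1.71×10^7 / 6.19×10^6 = 2.77 K.

2.77 K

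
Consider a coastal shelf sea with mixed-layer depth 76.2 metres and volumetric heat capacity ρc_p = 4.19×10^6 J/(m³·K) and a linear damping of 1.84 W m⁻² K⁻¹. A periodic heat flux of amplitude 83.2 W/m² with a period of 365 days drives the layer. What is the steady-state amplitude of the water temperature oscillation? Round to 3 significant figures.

Areal heat capacity C = ρc_p × D = 4.19×10^6 × 76.2 = 3.19×10^8 J/(m²·K).
Angular frequency ω = 2π / T = 2π / 3.15×10^7 s = 1.99×10^-7 s⁻¹.
√((Cω)² + λ²) = √((63.6)² + 1.84²) = 63.6 W/(m²·K).
Amplitude A = F₀ / √((Cω)²+λ²) = 83.2 / 63.6 = 1.31 K.

1.31 K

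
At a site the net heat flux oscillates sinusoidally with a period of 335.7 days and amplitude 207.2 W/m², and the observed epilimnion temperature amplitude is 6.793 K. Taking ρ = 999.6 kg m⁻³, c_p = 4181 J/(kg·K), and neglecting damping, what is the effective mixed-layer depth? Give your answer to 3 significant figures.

33.7 m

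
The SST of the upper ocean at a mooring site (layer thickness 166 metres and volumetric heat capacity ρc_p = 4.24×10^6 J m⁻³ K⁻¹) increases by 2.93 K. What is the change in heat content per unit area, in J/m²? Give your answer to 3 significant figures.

Areal heat capacity C = ρc_p × D = 4.24×10^6 × 166 = 7.04×10^8 J/(m²·K).
ΔQ = C ΔT = 7.04×10^8 × 2.93 = 2.06×10^9 J/m².

2.06×10^9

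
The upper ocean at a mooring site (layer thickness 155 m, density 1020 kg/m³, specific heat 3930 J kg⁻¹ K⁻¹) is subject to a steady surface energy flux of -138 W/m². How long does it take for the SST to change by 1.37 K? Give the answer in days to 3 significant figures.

Areal heat capacity C = ρ c_p D = 1020 × 3930 × 155 = 6.21×10^8 J/(m²·K).
Time required: Δt = C ΔT / F = 6.21×10^8 × -1.37 / -138 = 6.17×10^6 s.
In days: 6.17×10^6 s / (86400 s/day) = 71.4 days.

71.4 days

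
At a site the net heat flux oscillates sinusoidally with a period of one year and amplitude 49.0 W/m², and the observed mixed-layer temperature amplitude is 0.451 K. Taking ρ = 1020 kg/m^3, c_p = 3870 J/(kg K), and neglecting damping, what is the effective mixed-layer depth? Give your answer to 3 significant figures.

138 m

ω = 2π / 3.15×10^7 s = 1.99×10^-7 s⁻¹.
Required C = F₀ / (A ω) = 49.0 / (0.451 × 1.99×10^-7) = 5.45×10^8 J/(m²·K).
D = C / (ρ c_p) = 5.45×10^8 / (1020 × 3870) = 138 m.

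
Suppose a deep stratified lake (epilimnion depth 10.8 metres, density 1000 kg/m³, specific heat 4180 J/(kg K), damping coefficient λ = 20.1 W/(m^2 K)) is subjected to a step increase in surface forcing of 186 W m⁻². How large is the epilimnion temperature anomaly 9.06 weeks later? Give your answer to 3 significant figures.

Areal heat capacity C = ρ c_p D = 1000 × 4180 × 10.8 = 4.51×10^7 J/(m^2 K).
τ = C / λ = 4.51×10^7 / 20.1 = 2.25×10^6 s.
Equilibrium anomaly ΔT_eq = F / λ = 186 / 20.1 = 9.25 K.
t = 9.06 weeks = 5.48×10^6 s, so t/τ = 2.44.
ΔT(t) = ΔT_eq (1 − e^(−t/τ)) = 9.25 × (1 − e^−2.44) = 8.45 K.

8.45 K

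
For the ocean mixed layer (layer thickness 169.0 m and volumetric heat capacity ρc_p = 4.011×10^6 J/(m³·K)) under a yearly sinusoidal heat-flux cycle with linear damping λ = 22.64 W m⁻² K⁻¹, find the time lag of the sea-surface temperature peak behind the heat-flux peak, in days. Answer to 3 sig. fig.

Areal heat capacity C = ρc_p × D = 4.011×10^6 × 169.0 = 6.78×10^8 J/(m^2 K).
ω = 2π / 3.15×10^7 s = 1.99×10^-7 s⁻¹.
Phase lag φ = arctan(Cω/λ) = arctan(135/22.64) = 1.40 rad.
Time lag = φ / ω = 1.40 / 1.99×10^-7 = 7.05×10^6 s = 81.6 days.

81.6 days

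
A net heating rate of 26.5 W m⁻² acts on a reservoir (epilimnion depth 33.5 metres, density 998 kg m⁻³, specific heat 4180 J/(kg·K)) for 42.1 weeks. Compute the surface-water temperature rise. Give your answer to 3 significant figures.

Areal heat capacity C = ρ c_p D = 998 × 4180 × 33.5 = 1.40×10^8 J/(m^2 K).
Net heat input Q = F Δt = 26.5 × (42.1 weeks × 6.048×10^5 s/week) = 6.75×10^8 J/m².
ΔT = Q / C = 6.75×10^8 / 1.40×10^8 = 4.83 K.

4.83 K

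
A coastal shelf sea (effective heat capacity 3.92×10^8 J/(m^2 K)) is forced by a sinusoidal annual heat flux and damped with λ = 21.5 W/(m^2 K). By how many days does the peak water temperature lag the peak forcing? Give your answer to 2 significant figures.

Areal heat capacity C = 3.92×10^8 J/(m^2 K) (given).
ω = 2π / 3.15×10^7 s = 1.99×10^-7 s⁻¹.
Phase lag φ = arctan(Cω/λ) = arctan(78.1/21.5) = 1.30 rad.
Time lag = φ / ω = 1.30 / 1.99×10^-7 = 6.54×10^6 s = 75.6 days.

76 days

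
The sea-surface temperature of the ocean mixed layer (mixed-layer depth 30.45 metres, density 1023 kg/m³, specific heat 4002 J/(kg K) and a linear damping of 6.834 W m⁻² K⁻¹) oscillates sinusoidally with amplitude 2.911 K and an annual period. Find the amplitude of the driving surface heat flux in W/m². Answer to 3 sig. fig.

Areal heat capacity C = ρ c_p D = 1023 × 4002 × 30.45 = 1.25×10^8 J/(m^2 K).
ω = 2π / 3.15×10^7 s = 1.99×10^-7 s⁻¹.
√((Cω)² + λ²) = √((24.8)² + 6.834²) = 25.8 W/(m²·K).
F₀ = A × √((Cω)²+λ²) = 2.911 × 25.8 = 75.0 W/m².

75.0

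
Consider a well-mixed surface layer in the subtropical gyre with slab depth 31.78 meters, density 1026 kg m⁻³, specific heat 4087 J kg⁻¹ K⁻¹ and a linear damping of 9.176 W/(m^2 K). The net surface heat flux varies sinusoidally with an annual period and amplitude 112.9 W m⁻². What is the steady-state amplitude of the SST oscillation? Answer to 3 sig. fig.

4.02 K

Areal heat capacity C = ρ c_p D = 1026 × 4087 × 31.78 = 1.33×10^8 J/(m²·K).
Angular frequency ω = 2π / T = 2π / 3.15×10^7 s = 1.99×10^-7 s⁻¹.
√((Cω)² + λ²) = √((26.6)² + 9.176²) = 28.1 W/(m²·K).
Amplitude A = F₀ / √((Cω)²+λ²) = 112.9 / 28.1 = 4.02 K.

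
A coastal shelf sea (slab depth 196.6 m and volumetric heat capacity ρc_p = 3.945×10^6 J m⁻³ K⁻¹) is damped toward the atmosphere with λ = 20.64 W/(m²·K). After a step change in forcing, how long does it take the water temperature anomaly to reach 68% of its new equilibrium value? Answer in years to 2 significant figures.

1.4 years

Areal heat capacity C = ρc_p × D = 3.945×10^6 × 196.6 = 7.76×10^8 J/(m²·K).
τ = C / λ = 7.76×10^8 / 20.64 = 3.76×10^7 s.
Fraction reached: 1 − e^(−t/τ) = 0.68 ⇒ t = −τ ln(1 − 0.68) = τ × 1.14.
t = 4.28×10^7 s = 1.36 years.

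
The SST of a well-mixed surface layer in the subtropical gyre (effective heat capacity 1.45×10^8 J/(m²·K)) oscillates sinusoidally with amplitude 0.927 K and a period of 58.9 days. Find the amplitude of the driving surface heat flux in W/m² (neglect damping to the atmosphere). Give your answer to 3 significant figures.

166

Areal heat capacity C = 1.45×10^8 J/(m²·K) (given).
ω = 2π / 5.09×10^6 s = 1.23×10^-6 s⁻¹.
Cω = 1.45×10^8 × 1.23×10^-6 = 179 W/(m²·K).
F₀ = A × Cω = 0.927 × 179 = 166 W/m².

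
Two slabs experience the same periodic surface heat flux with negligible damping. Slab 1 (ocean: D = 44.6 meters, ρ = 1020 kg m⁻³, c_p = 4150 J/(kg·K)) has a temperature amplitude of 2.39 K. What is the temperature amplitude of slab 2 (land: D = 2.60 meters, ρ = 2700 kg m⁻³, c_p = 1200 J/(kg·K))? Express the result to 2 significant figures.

C_ocean = 1.89×10^8 J/(m²·K); C_land = 8.42×10^6 J/(m²·K).
A ∝ 1/C ⇒ A_land = A_ocean × C_ocean/C_land = 2.39 × 22.4 = 53.6 K.

54 K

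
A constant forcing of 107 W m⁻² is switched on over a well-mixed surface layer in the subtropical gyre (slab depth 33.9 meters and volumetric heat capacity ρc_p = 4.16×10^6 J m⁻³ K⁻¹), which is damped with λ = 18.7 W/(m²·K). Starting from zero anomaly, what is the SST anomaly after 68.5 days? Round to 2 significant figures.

3.1 K

Areal heat capacity C = ρc_p × D = 4.16×10^6 × 33.9 = 1.41×10^8 J m⁻² K⁻¹.
τ = C / λ = 1.41×10^8 / 18.7 = 7.54×10^6 s.
Equilibrium anomaly ΔT_eq = F / λ = 107 / 18.7 = 5.72 K.
t = 68.5 days = 5.92×10^6 s, so t/τ = 0.785.
ΔT(t) = ΔT_eq (1 − e^(−t/τ)) = 5.72 × (1 − e^−0.785) = 3.11 K.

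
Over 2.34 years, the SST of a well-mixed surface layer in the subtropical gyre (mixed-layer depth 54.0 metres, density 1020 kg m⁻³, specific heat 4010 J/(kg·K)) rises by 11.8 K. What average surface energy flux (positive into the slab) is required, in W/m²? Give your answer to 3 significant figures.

Areal heat capacity C = ρ c_p D = 1020 × 4010 × 54.0 = 2.21×10^8 J/(m^2 K).
Required heat per unit area: Q = C ΔT = 2.21×10^8 × 11.8 = 2.61×10^9 J/m².
Flux F = Q / Δt = 2.61×10^9 / 7.38×10^7 s = 35.3 W/m².

35.3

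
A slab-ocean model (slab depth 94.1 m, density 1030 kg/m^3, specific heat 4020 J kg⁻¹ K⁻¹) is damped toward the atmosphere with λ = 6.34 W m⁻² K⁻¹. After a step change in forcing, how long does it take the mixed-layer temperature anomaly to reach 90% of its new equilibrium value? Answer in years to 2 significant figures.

Areal heat capacity C = ρ c_p D = 1030 × 4020 × 94.1 = 3.90×10^8 J/(m²·K).
τ = C / λ = 3.90×10^8 / 6.34 = 6.15×10^7 s.
Fraction reached: 1 − e^(−t/τ) = 0.90 ⇒ t = −τ ln(1 − 0.90) = τ × 2.30.
t = 1.42×10^8 s = 4.48 years.

4.5 years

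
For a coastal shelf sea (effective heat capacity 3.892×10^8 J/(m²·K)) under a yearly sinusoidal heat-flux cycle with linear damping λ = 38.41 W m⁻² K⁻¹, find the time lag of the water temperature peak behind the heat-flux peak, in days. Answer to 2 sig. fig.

65 days

Areal heat capacity C = 3.892×10^8 J/(m²·K) (given).
ω = 2π / 3.15×10^7 s = 1.99×10^-7 s⁻¹.
Phase lag φ = arctan(Cω/λ) = arctan(77.5/38.41) = 1.11 rad.
Time lag = φ / ω = 1.11 / 1.99×10^-7 = 5.58×10^6 s = 64.5 days.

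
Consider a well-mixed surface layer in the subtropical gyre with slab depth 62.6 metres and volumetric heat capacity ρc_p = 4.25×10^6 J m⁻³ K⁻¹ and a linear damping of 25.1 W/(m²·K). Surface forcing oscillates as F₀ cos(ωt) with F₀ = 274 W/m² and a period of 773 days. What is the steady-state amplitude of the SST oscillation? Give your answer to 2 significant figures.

Areal heat capacity C = ρc_p × D = 4.25×10^6 × 62.6 = 2.66×10^8 J/(m^2 K).
Angular frequency ω = 2π / T = 2π / 6.68×10^7 s = 9.41×10^-8 s⁻¹.
√((Cω)² + λ²) = √((25.0)² + 25.1²) = 35.4 W/(m²·K).
Amplitude A = F₀ / √((Cω)²+λ²) = 274 / 35.4 = 7.73 K.

7.7 K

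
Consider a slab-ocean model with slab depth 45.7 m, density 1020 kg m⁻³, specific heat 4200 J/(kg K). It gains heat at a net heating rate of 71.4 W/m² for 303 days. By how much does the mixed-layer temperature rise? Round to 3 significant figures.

9.55 K

Areal heat capacity C = ρ c_p D = 1020 × 4200 × 45.7 = 1.96×10^8 J/(m²·K).
Net heat input Q = F Δt = 71.4 × (303 days × 86400 s/day) = 1.87×10^9 J/m².
ΔT = Q / C = 1.87×10^9 / 1.96×10^8 = 9.55 K.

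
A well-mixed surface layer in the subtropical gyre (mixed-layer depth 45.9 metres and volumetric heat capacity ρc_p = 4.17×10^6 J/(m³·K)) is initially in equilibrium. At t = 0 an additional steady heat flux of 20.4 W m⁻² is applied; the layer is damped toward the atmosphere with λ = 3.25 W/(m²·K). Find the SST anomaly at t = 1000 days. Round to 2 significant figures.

4.8 K

Areal heat capacity C = ρc_p × D = 4.17×10^6 × 45.9 = 1.91×10^8 J/(m^2 K).
τ = C / λ = 1.91×10^8 / 3.25 = 5.89×10^7 s.
Equilibrium anomaly ΔT_eq = F / λ = 20.4 / 3.25 = 6.28 K.
t = 1000 days = 8.64×10^7 s, so t/τ = 1.47.
ΔT(t) = ΔT_eq (1 − e^(−t/τ)) = 6.28 × (1 − e^−1.47) = 4.83 K.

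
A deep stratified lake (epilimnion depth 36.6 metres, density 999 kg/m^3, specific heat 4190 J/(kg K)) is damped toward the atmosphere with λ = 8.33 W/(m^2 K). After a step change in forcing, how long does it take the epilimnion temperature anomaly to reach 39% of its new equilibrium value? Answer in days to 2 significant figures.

Areal heat capacity C = ρ c_p D = 999 × 4190 × 36.6 = 1.53×10^8 J m⁻² K⁻¹.
τ = C / λ = 1.53×10^8 / 8.33 = 1.84×10^7 s.
Fraction reached: 1 − e^(−t/τ) = 0.39 ⇒ t = −τ ln(1 − 0.39) = τ × 0.494.
t = 9.09×10^6 s = 105 days.

110 days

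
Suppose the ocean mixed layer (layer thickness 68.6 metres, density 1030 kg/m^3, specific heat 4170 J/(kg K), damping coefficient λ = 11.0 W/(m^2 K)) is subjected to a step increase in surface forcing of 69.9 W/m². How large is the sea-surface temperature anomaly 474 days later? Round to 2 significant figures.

Areal heat capacity C = ρ c_p D = 1030 × 4170 × 68.6 = 2.95×10^8 J m⁻² K⁻¹.
τ = C / λ = 2.95×10^8 / 11.0 = 2.68×10^7 s.
Equilibrium anomaly ΔT_eq = F / λ = 69.9 / 11.0 = 6.35 K.
t = 474 days = 4.10×10^7 s, so t/τ = 1.53.
ΔT(t) = ΔT_eq (1 − e^(−t/τ)) = 6.35 × (1 − e^−1.53) = 4.98 K.

5.0 K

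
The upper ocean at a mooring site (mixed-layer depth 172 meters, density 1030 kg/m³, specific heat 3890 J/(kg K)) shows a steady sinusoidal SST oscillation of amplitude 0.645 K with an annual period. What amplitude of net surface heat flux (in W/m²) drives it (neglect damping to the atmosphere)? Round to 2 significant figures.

Areal heat capacity C = ρ c_p D = 1030 × 3890 × 172 = 6.89×10^8 J m⁻² K⁻¹.
ω = 2π / 3.15×10^7 s = 1.99×10^-7 s⁻¹.
Cω = 6.89×10^8 × 1.99×10^-7 = 137 W/(m²·K).
F₀ = A × Cω = 0.645 × 137 = 88.6 W/m².

89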